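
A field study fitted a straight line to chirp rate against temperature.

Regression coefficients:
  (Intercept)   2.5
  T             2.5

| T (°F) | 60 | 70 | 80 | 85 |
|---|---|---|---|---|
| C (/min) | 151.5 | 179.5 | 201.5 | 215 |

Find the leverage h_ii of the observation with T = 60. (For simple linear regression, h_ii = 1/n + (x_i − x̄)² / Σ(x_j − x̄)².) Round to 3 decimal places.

h = 0.763

T̄ = (60 + 70 + 80 + 85)/4 = 73.75
Σ(T − T̄)² = 189.062 + 14.0625 + 39.0625 + 126.562 = 368.75
h = 1/4 + (-13.75)²/368.75 = 0.25 + 0.512712 = 0.763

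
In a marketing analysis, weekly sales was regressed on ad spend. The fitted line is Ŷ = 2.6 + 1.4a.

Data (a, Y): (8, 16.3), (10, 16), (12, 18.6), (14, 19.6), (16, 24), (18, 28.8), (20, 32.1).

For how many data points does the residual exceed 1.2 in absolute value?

3

a=8: Ŷ = 2.6 + 1.4·8 = 13.8; e = 16.3 − 13.8 = 2.5
a=10: Ŷ = 2.6 + 1.4·10 = 16.6; e = 16 − 16.6 = -0.6
a=12: Ŷ = 2.6 + 1.4·12 = 19.4; e = 18.6 − 19.4 = -0.8
a=14: Ŷ = 2.6 + 1.4·14 = 22.2; e = 19.6 − 22.2 = -2.6
a=16: Ŷ = 2.6 + 1.4·16 = 25; e = 24 − 25 = -1
a=18: Ŷ = 2.6 + 1.4·18 = 27.8; e = 28.8 − 27.8 = 1
a=20: Ŷ = 2.6 + 1.4·20 = 30.6; e = 32.1 − 30.6 = 1.5
|e| > 1.2: a=8 (|e|=2.5), a=14 (|e|=2.6), a=20 (|e|=1.5) → 3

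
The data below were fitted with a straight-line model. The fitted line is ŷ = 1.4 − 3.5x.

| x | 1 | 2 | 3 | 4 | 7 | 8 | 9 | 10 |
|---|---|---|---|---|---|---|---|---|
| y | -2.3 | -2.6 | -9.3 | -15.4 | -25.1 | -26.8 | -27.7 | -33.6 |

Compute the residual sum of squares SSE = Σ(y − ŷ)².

x=1: ŷ = 1.4 − 3.5·1 = -2.1; r = -2.3 − (-2.1) = -0.2
x=2: ŷ = 1.4 − 3.5·2 = -5.6; r = -2.6 − (-5.6) = 3
x=3: ŷ = 1.4 − 3.5·3 = -9.1; r = -9.3 − (-9.1) = -0.2
x=4: ŷ = 1.4 − 3.5·4 = -12.6; r = -15.4 − (-12.6) = -2.8
x=7: ŷ = 1.4 − 3.5·7 = -23.1; r = -25.1 − (-23.1) = -2
x=8: ŷ = 1.4 − 3.5·8 = -26.6; r = -26.8 − (-26.6) = -0.2
x=9: ŷ = 1.4 − 3.5·9 = -30.1; r = -27.7 − (-30.1) = 2.4
x=10: ŷ = 1.4 − 3.5·10 = -33.6; r = -33.6 − (-33.6) = 0
SSE = 0.04 + 9 + 0.04 + 7.84 + 4 + 0.04 + 5.76 + 0 = 26.72

SSE = 26.72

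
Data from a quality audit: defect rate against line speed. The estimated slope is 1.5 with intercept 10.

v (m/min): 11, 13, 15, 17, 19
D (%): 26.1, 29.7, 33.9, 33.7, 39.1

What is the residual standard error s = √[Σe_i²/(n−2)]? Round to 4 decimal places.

s = 1.3856

v=11: ŷ = 10 + 1.5·11 = 26.5; e = 26.1 − 26.5 = -0.4
v=13: ŷ = 10 + 1.5·13 = 29.5; e = 29.7 − 29.5 = 0.2
v=15: ŷ = 10 + 1.5·15 = 32.5; e = 33.9 − 32.5 = 1.4
v=17: ŷ = 10 + 1.5·17 = 35.5; e = 33.7 − 35.5 = -1.8
v=19: ŷ = 10 + 1.5·19 = 38.5; e = 39.1 − 38.5 = 0.6
SSE = 0.16 + 0.04 + 1.96 + 3.24 + 0.36 = 5.76
s = √(5.76/3) = √1.92 ≈ 1.3856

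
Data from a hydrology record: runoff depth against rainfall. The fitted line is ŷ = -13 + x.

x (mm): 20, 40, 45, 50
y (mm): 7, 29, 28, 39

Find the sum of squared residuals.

SSE = 24

x=20: ŷ = -13 + 20 = 7; e = 7 − 7 = 0
x=40: ŷ = -13 + 40 = 27; e = 29 − 27 = 2
x=45: ŷ = -13 + 45 = 32; e = 28 − 32 = -4
x=50: ŷ = -13 + 50 = 37; e = 39 − 37 = 2
SSE = 0 + 4 + 16 + 4 = 24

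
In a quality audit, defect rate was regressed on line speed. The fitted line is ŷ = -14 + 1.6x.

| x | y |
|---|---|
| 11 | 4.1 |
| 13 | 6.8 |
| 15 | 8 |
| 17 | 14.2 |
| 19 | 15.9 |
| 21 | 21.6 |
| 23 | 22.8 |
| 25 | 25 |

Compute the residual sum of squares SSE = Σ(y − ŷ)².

x=11: ŷ = -14 + 1.6·11 = 3.6; e = 4.1 − 3.6 = 0.5
x=13: ŷ = -14 + 1.6·13 = 6.8; e = 6.8 − 6.8 = 0
x=15: ŷ = -14 + 1.6·15 = 10; e = 8 − 10 = -2
x=17: ŷ = -14 + 1.6·17 = 13.2; e = 14.2 − 13.2 = 1
x=19: ŷ = -14 + 1.6·19 = 16.4; e = 15.9 − 16.4 = -0.5
x=21: ŷ = -14 + 1.6·21 = 19.6; e = 21.6 − 19.6 = 2
x=23: ŷ = -14 + 1.6·23 = 22.8; e = 22.8 − 22.8 = 0
x=25: ŷ = -14 + 1.6·25 = 26; e = 25 − 26 = -1
SSE = 0.25 + 0 + 4 + 1 + 0.25 + 4 + 0 + 1 = 10.5

SSE = 10.5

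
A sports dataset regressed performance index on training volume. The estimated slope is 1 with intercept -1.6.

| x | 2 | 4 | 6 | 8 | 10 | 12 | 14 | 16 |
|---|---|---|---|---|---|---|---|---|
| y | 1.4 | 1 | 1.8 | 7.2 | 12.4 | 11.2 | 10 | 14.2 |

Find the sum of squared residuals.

SSE = 32.8

x=2: ŷ = -1.6 + 2 = 0.4; r = 1.4 − 0.4 = 1
x=4: ŷ = -1.6 + 4 = 2.4; r = 1 − 2.4 = -1.4
x=6: ŷ = -1.6 + 6 = 4.4; r = 1.8 − 4.4 = -2.6
x=8: ŷ = -1.6 + 8 = 6.4; r = 7.2 − 6.4 = 0.8
x=10: ŷ = -1.6 + 10 = 8.4; r = 12.4 − 8.4 = 4
x=12: ŷ = -1.6 + 12 = 10.4; r = 11.2 − 10.4 = 0.8
x=14: ŷ = -1.6 + 14 = 12.4; r = 10 − 12.4 = -2.4
x=16: ŷ = -1.6 + 16 = 14.4; r = 14.2 − 14.4 = -0.2
SSE = 1 + 1.96 + 6.76 + 0.64 + 16 + 0.64 + 5.76 + 0.04 = 32.8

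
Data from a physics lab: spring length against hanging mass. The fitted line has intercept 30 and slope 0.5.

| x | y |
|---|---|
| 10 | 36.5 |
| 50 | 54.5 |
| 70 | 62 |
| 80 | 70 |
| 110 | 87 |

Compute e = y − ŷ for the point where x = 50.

e = -0.5

ŷ = 30 + 0.5·50 = 55
e = 54.5 − 55 = -0.5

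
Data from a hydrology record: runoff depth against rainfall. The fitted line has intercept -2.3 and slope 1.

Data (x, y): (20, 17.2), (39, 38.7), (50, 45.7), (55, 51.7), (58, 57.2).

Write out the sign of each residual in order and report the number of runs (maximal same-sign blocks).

4 runs

x=20: ŷ = -2.3 + 20 = 17.7; r = 17.2 − 17.7 = -0.5
x=39: ŷ = -2.3 + 39 = 36.7; r = 38.7 − 36.7 = 2
x=50: ŷ = -2.3 + 50 = 47.7; r = 45.7 − 47.7 = -2
x=55: ŷ = -2.3 + 55 = 52.7; r = 51.7 − 52.7 = -1
x=58: ŷ = -2.3 + 58 = 55.7; r = 57.2 − 55.7 = 1.5
Signs: − + − − +
Runs: −×1, +×1, −×2, +×1 → 4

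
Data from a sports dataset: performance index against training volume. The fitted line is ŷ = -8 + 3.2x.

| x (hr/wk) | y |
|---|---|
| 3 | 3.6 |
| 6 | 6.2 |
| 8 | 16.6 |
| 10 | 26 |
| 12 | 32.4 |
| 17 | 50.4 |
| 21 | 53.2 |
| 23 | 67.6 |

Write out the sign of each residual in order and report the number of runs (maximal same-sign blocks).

5 runs

x=3: ŷ = -8 + 3.2·3 = 1.6; e = 3.6 − 1.6 = 2
x=6: ŷ = -8 + 3.2·6 = 11.2; e = 6.2 − 11.2 = -5
x=8: ŷ = -8 + 3.2·8 = 17.6; e = 16.6 − 17.6 = -1
x=10: ŷ = -8 + 3.2·10 = 24; e = 26 − 24 = 2
x=12: ŷ = -8 + 3.2·12 = 30.4; e = 32.4 − 30.4 = 2
x=17: ŷ = -8 + 3.2·17 = 46.4; e = 50.4 − 46.4 = 4
x=21: ŷ = -8 + 3.2·21 = 59.2; e = 53.2 − 59.2 = -6
x=23: ŷ = -8 + 3.2·23 = 65.6; e = 67.6 − 65.6 = 2
Signs: + − − + + + − +
Runs: +×1, −×2, +×3, −×1, +×1 → 5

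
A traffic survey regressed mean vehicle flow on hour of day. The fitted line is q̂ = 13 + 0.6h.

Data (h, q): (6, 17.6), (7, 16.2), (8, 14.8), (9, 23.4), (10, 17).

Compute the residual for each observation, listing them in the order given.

1, -1, -3, 5, -2

h=6: q̂ = 13 + 0.6·6 = 16.6; r = 17.6 − 16.6 = 1
h=7: q̂ = 13 + 0.6·7 = 17.2; r = 16.2 − 17.2 = -1
h=8: q̂ = 13 + 0.6·8 = 17.8; r = 14.8 − 17.8 = -3
h=9: q̂ = 13 + 0.6·9 = 18.4; r = 23.4 − 18.4 = 5
h=10: q̂ = 13 + 0.6·10 = 19; r = 17 − 19 = -2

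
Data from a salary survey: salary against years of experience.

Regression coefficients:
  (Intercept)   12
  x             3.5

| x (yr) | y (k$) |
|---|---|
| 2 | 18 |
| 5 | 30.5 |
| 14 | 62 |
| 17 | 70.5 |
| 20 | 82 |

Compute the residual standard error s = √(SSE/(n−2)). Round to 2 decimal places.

x=2: ŷ = 12 + 3.5·2 = 19; r = 18 − 19 = -1
x=5: ŷ = 12 + 3.5·5 = 29.5; r = 30.5 − 29.5 = 1
x=14: ŷ = 12 + 3.5·14 = 61; r = 62 − 61 = 1
x=17: ŷ = 12 + 3.5·17 = 71.5; r = 70.5 − 71.5 = -1
x=20: ŷ = 12 + 3.5·20 = 82; r = 82 − 82 = 0
SSE = 1 + 1 + 1 + 1 + 0 = 4
s = √(4/3) = √1.33333 ≈ 1.15

s = 1.15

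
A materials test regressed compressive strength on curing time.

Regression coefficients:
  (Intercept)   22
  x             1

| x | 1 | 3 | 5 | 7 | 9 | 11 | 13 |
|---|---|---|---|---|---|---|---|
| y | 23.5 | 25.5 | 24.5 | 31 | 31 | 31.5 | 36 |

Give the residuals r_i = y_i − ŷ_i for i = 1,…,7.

0.5, 0.5, -2.5, 2, 0, -1.5, 1

x=1: ŷ = 22 + 1 = 23; r = 23.5 − 23 = 0.5
x=3: ŷ = 22 + 3 = 25; r = 25.5 − 25 = 0.5
x=5: ŷ = 22 + 5 = 27; r = 24.5 − 27 = -2.5
x=7: ŷ = 22 + 7 = 29; r = 31 − 29 = 2
x=9: ŷ = 22 + 9 = 31; r = 31 − 31 = 0
x=11: ŷ = 22 + 11 = 33; r = 31.5 − 33 = -1.5
x=13: ŷ = 22 + 13 = 35; r = 36 − 35 = 1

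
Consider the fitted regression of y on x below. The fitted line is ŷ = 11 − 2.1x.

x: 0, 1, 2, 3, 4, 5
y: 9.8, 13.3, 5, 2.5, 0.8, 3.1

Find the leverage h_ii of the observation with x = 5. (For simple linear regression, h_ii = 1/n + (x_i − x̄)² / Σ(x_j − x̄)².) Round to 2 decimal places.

x̄ = (0 + 1 + 2 + 3 + 4 + 5)/6 = 2.5
Σ(x − x̄)² = 6.25 + 2.25 + 0.25 + 0.25 + 2.25 + 6.25 = 17.5
h = 1/6 + (2.5)²/17.5 = 0.166667 + 0.357143 = 0.52

h = 0.52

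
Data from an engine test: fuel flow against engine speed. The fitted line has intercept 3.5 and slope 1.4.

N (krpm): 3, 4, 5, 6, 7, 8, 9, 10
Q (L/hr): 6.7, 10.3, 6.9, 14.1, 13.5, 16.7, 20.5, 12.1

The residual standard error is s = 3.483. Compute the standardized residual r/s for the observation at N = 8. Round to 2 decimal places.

0.57

ŷ = 3.5 + 1.4·8 = 14.7
r = 16.7 − 14.7 = 2
r/s = 2 / 3.483 = 0.57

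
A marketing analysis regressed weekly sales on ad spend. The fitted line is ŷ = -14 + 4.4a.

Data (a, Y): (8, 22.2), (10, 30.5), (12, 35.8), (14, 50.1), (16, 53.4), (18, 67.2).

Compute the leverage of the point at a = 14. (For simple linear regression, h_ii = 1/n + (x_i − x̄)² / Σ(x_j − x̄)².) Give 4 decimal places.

h = 0.1810

ā = (8 + 10 + 12 + 14 + 16 + 18)/6 = 13
Σ(a − ā)² = 25 + 9 + 1 + 1 + 9 + 25 = 70
h = 1/6 + (1)²/70 = 0.166667 + 0.0142857 = 0.1810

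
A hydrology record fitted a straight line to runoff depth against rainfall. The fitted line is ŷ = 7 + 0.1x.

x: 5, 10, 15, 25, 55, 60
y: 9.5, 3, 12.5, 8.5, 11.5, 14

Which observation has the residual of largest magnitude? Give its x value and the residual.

x=5: ŷ = 7 + 0.1·5 = 7.5; r = 9.5 − 7.5 = 2
x=10: ŷ = 7 + 0.1·10 = 8; r = 3 − 8 = -5
x=15: ŷ = 7 + 0.1·15 = 8.5; r = 12.5 − 8.5 = 4
x=25: ŷ = 7 + 0.1·25 = 9.5; r = 8.5 − 9.5 = -1
x=55: ŷ = 7 + 0.1·55 = 12.5; r = 11.5 − 12.5 = -1
x=60: ŷ = 7 + 0.1·60 = 13; r = 14 − 13 = 1
Largest |r| is 5 at x = 10, residual -5.

x = 10, r = -5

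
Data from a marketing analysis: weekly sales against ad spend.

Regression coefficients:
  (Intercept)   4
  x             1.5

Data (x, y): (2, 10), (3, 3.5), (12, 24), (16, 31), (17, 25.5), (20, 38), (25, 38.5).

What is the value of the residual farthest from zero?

x=2: ŷ = 4 + 1.5·2 = 7; r = 10 − 7 = 3
x=3: ŷ = 4 + 1.5·3 = 8.5; r = 3.5 − 8.5 = -5
x=12: ŷ = 4 + 1.5·12 = 22; r = 24 − 22 = 2
x=16: ŷ = 4 + 1.5·16 = 28; r = 31 − 28 = 3
x=17: ŷ = 4 + 1.5·17 = 29.5; r = 25.5 − 29.5 = -4
x=20: ŷ = 4 + 1.5·20 = 34; r = 38 − 34 = 4
x=25: ŷ = 4 + 1.5·25 = 41.5; r = 38.5 − 41.5 = -3
Largest |r| is 5 at x = 3, residual -5.

r = -5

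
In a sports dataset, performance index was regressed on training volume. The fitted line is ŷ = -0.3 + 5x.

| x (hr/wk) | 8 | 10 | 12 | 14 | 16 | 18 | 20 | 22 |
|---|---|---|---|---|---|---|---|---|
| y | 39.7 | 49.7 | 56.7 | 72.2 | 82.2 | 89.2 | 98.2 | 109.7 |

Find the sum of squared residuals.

SSE = 24

x=8: ŷ = -0.3 + 5·8 = 39.7; e = 39.7 − 39.7 = 0
x=10: ŷ = -0.3 + 5·10 = 49.7; e = 49.7 − 49.7 = 0
x=12: ŷ = -0.3 + 5·12 = 59.7; e = 56.7 − 59.7 = -3
x=14: ŷ = -0.3 + 5·14 = 69.7; e = 72.2 − 69.7 = 2.5
x=16: ŷ = -0.3 + 5·16 = 79.7; e = 82.2 − 79.7 = 2.5
x=18: ŷ = -0.3 + 5·18 = 89.7; e = 89.2 − 89.7 = -0.5
x=20: ŷ = -0.3 + 5·20 = 99.7; e = 98.2 − 99.7 = -1.5
x=22: ŷ = -0.3 + 5·22 = 109.7; e = 109.7 − 109.7 = 0
SSE = 0 + 0 + 9 + 6.25 + 6.25 + 0.25 + 2.25 + 0 = 24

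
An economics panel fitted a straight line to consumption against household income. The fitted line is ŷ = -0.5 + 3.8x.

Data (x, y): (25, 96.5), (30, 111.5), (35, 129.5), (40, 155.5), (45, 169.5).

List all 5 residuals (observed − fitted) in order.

2, -2, -3, 4, -1

x=25: ŷ = -0.5 + 3.8·25 = 94.5; r = 96.5 − 94.5 = 2
x=30: ŷ = -0.5 + 3.8·30 = 113.5; r = 111.5 − 113.5 = -2
x=35: ŷ = -0.5 + 3.8·35 = 132.5; r = 129.5 − 132.5 = -3
x=40: ŷ = -0.5 + 3.8·40 = 151.5; r = 155.5 − 151.5 = 4
x=45: ŷ = -0.5 + 3.8·45 = 170.5; r = 169.5 − 170.5 = -1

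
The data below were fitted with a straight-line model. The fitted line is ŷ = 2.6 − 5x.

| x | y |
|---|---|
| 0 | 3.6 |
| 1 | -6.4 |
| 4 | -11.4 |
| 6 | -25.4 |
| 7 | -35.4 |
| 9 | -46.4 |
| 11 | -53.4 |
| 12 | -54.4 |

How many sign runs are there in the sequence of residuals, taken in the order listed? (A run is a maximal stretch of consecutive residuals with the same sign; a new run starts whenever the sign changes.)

5 runs

x=0: ŷ = 2.6 − 5·0 = 2.6; e = 3.6 − 2.6 = 1
x=1: ŷ = 2.6 − 5·1 = -2.4; e = -6.4 − (-2.4) = -4
x=4: ŷ = 2.6 − 5·4 = -17.4; e = -11.4 − (-17.4) = 6
x=6: ŷ = 2.6 − 5·6 = -27.4; e = -25.4 − (-27.4) = 2
x=7: ŷ = 2.6 − 5·7 = -32.4; e = -35.4 − (-32.4) = -3
x=9: ŷ = 2.6 − 5·9 = -42.4; e = -46.4 − (-42.4) = -4
x=11: ŷ = 2.6 − 5·11 = -52.4; e = -53.4 − (-52.4) = -1
x=12: ŷ = 2.6 − 5·12 = -57.4; e = -54.4 − (-57.4) = 3
Signs: + − + + − − − +
Runs: +×1, −×1, +×2, −×3, +×1 → 5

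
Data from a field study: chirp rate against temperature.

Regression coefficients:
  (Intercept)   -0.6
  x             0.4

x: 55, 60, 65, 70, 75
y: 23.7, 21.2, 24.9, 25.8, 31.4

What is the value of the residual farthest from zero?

x=55: ŷ = -0.6 + 0.4·55 = 21.4; e = 23.7 − 21.4 = 2.3
x=60: ŷ = -0.6 + 0.4·60 = 23.4; e = 21.2 − 23.4 = -2.2
x=65: ŷ = -0.6 + 0.4·65 = 25.4; e = 24.9 − 25.4 = -0.5
x=70: ŷ = -0.6 + 0.4·70 = 27.4; e = 25.8 − 27.4 = -1.6
x=75: ŷ = -0.6 + 0.4·75 = 29.4; e = 31.4 − 29.4 = 2
Largest |e| is 2.3 at x = 55, residual 2.3.

e = 2.3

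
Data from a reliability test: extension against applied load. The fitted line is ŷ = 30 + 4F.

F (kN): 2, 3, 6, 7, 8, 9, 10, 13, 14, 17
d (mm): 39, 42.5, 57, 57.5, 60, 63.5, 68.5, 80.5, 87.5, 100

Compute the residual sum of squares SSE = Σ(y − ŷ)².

F=2: ŷ = 30 + 4·2 = 38; e = 39 − 38 = 1
F=3: ŷ = 30 + 4·3 = 42; e = 42.5 − 42 = 0.5
F=6: ŷ = 30 + 4·6 = 54; e = 57 − 54 = 3
F=7: ŷ = 30 + 4·7 = 58; e = 57.5 − 58 = -0.5
F=8: ŷ = 30 + 4·8 = 62; e = 60 − 62 = -2
F=9: ŷ = 30 + 4·9 = 66; e = 63.5 − 66 = -2.5
F=10: ŷ = 30 + 4·10 = 70; e = 68.5 − 70 = -1.5
F=13: ŷ = 30 + 4·13 = 82; e = 80.5 − 82 = -1.5
F=14: ŷ = 30 + 4·14 = 86; e = 87.5 − 86 = 1.5
F=17: ŷ = 30 + 4·17 = 98; e = 100 − 98 = 2
SSE = 1 + 0.25 + 9 + 0.25 + 4 + 6.25 + 2.25 + 2.25 + 2.25 + 4 = 31.5

SSE = 31.5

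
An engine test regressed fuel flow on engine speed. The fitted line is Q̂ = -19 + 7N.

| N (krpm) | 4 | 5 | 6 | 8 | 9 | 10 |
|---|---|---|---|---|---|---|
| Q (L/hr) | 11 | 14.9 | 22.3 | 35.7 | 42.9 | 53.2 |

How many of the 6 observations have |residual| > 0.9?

5

N=4: Q̂ = -19 + 7·4 = 9; r = 11 − 9 = 2
N=5: Q̂ = -19 + 7·5 = 16; r = 14.9 − 16 = -1.1
N=6: Q̂ = -19 + 7·6 = 23; r = 22.3 − 23 = -0.7
N=8: Q̂ = -19 + 7·8 = 37; r = 35.7 − 37 = -1.3
N=9: Q̂ = -19 + 7·9 = 44; r = 42.9 − 44 = -1.1
N=10: Q̂ = -19 + 7·10 = 51; r = 53.2 − 51 = 2.2
|r| > 0.9: N=4 (|r|=2), N=5 (|r|=1.1), N=8 (|r|=1.3), N=9 (|r|=1.1), N=10 (|r|=2.2) → 5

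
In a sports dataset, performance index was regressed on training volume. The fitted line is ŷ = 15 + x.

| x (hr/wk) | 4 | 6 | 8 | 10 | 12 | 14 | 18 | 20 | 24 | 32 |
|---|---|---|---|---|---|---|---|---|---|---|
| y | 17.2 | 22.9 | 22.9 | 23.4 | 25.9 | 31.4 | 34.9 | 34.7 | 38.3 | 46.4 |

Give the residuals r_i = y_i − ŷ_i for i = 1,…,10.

-1.8, 1.9, -0.1, -1.6, -1.1, 2.4, 1.9, -0.3, -0.7, -0.6

x=4: ŷ = 15 + 4 = 19; r = 17.2 − 19 = -1.8
x=6: ŷ = 15 + 6 = 21; r = 22.9 − 21 = 1.9
x=8: ŷ = 15 + 8 = 23; r = 22.9 − 23 = -0.1
x=10: ŷ = 15 + 10 = 25; r = 23.4 − 25 = -1.6
x=12: ŷ = 15 + 12 = 27; r = 25.9 − 27 = -1.1
x=14: ŷ = 15 + 14 = 29; r = 31.4 − 29 = 2.4
x=18: ŷ = 15 + 18 = 33; r = 34.9 − 33 = 1.9
x=20: ŷ = 15 + 20 = 35; r = 34.7 − 35 = -0.3
x=24: ŷ = 15 + 24 = 39; r = 38.3 − 39 = -0.7
x=32: ŷ = 15 + 32 = 47; r = 46.4 − 47 = -0.6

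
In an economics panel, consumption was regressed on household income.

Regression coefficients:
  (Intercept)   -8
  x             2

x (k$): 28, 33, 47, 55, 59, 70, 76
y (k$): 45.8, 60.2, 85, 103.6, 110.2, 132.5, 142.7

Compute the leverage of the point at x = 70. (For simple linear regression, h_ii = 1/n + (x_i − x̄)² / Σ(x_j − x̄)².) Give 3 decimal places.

x̄ = (28 + 33 + 47 + 55 + 59 + 70 + 76)/7 = 52.5714
Σ(x − x̄)² = 603.755 + 383.041 + 31.0408 + 5.89796 + 41.3265 + 303.755 + 548.898 = 1917.71
h = 1/7 + (17.4286)²/1917.71 = 0.142857 + 0.158394 = 0.301

h = 0.301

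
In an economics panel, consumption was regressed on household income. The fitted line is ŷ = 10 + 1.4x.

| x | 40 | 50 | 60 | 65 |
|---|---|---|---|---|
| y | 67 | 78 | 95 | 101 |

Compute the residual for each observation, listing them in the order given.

1, -2, 1, 0

x=40: ŷ = 10 + 1.4·40 = 66; r = 67 − 66 = 1
x=50: ŷ = 10 + 1.4·50 = 80; r = 78 − 80 = -2
x=60: ŷ = 10 + 1.4·60 = 94; r = 95 − 94 = 1
x=65: ŷ = 10 + 1.4·65 = 101; r = 101 − 101 = 0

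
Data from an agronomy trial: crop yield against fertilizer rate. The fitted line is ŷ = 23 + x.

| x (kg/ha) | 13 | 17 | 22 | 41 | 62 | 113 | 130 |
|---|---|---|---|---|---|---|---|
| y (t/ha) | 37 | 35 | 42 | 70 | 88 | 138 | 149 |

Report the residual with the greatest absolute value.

x=13: ŷ = 23 + 13 = 36; e = 37 − 36 = 1
x=17: ŷ = 23 + 17 = 40; e = 35 − 40 = -5
x=22: ŷ = 23 + 22 = 45; e = 42 − 45 = -3
x=41: ŷ = 23 + 41 = 64; e = 70 − 64 = 6
x=62: ŷ = 23 + 62 = 85; e = 88 − 85 = 3
x=113: ŷ = 23 + 113 = 136; e = 138 − 136 = 2
x=130: ŷ = 23 + 130 = 153; e = 149 − 153 = -4
Largest |e| is 6 at x = 41, residual 6.

e = 6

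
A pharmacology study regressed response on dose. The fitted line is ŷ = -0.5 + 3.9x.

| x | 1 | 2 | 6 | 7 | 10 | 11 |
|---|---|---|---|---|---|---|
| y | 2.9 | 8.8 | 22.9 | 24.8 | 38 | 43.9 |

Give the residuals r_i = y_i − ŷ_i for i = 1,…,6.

x=1: ŷ = -0.5 + 3.9·1 = 3.4; r = 2.9 − 3.4 = -0.5
x=2: ŷ = -0.5 + 3.9·2 = 7.3; r = 8.8 − 7.3 = 1.5
x=6: ŷ = -0.5 + 3.9·6 = 22.9; r = 22.9 − 22.9 = 0
x=7: ŷ = -0.5 + 3.9·7 = 26.8; r = 24.8 − 26.8 = -2
x=10: ŷ = -0.5 + 3.9·10 = 38.5; r = 38 − 38.5 = -0.5
x=11: ŷ = -0.5 + 3.9·11 = 42.4; r = 43.9 − 42.4 = 1.5

-0.5, 1.5, 0, -2, -0.5, 1.5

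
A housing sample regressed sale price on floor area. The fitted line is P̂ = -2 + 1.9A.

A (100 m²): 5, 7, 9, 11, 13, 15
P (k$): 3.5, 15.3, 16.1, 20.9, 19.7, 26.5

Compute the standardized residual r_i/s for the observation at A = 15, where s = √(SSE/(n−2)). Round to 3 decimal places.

A=5: P̂ = -2 + 1.9·5 = 7.5; r = 3.5 − 7.5 = -4
A=7: P̂ = -2 + 1.9·7 = 11.3; r = 15.3 − 11.3 = 4
A=9: P̂ = -2 + 1.9·9 = 15.1; r = 16.1 − 15.1 = 1
A=11: P̂ = -2 + 1.9·11 = 18.9; r = 20.9 − 18.9 = 2
A=13: P̂ = -2 + 1.9·13 = 22.7; r = 19.7 − 22.7 = -3
A=15: P̂ = -2 + 1.9·15 = 26.5; r = 26.5 − 26.5 = 0
SSE = 16 + 16 + 1 + 4 + 9 + 0 = 46
s = √(46/4) = 3.39116
r/s = 0 / 3.39116 = 0.000

0.000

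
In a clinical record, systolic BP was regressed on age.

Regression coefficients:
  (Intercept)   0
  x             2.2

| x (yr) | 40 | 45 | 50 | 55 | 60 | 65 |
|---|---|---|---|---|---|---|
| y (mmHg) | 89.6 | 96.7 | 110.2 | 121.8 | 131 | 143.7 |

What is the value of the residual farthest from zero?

e = -2.3

x=40: ŷ = 2.2·40 = 88; e = 89.6 − 88 = 1.6
x=45: ŷ = 2.2·45 = 99; e = 96.7 − 99 = -2.3
x=50: ŷ = 2.2·50 = 110; e = 110.2 − 110 = 0.2
x=55: ŷ = 2.2·55 = 121; e = 121.8 − 121 = 0.8
x=60: ŷ = 2.2·60 = 132; e = 131 − 132 = -1
x=65: ŷ = 2.2·65 = 143; e = 143.7 − 143 = 0.7
Largest |e| is 2.3 at x = 45, residual -2.3.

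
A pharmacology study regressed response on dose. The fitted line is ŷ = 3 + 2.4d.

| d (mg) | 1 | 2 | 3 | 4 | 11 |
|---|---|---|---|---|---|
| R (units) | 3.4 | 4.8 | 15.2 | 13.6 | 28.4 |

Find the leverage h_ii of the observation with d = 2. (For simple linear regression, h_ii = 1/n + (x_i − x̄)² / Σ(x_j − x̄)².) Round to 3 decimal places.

d̄ = (1 + 2 + 3 + 4 + 11)/5 = 4.2
Σ(d − d̄)² = 10.24 + 4.84 + 1.44 + 0.04 + 46.24 = 62.8
h = 1/5 + (-2.2)²/62.8 = 0.2 + 0.0770701 = 0.277

h = 0.277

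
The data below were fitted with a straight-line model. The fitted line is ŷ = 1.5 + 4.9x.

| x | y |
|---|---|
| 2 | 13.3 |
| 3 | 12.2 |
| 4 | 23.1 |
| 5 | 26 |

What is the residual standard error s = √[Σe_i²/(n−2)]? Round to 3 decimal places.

x=2: ŷ = 1.5 + 4.9·2 = 11.3; e = 13.3 − 11.3 = 2
x=3: ŷ = 1.5 + 4.9·3 = 16.2; e = 12.2 − 16.2 = -4
x=4: ŷ = 1.5 + 4.9·4 = 21.1; e = 23.1 − 21.1 = 2
x=5: ŷ = 1.5 + 4.9·5 = 26; e = 26 − 26 = 0
SSE = 4 + 16 + 4 + 0 = 24
s = √(24/2) = √12 ≈ 3.464

s = 3.464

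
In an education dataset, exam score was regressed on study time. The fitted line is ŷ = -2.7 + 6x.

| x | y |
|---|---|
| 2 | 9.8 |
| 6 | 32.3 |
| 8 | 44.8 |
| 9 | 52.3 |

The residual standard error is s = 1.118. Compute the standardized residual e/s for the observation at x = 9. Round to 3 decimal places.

0.894

ŷ = -2.7 + 6·9 = 51.3
e = 52.3 − 51.3 = 1
e/s = 1 / 1.118 = 0.894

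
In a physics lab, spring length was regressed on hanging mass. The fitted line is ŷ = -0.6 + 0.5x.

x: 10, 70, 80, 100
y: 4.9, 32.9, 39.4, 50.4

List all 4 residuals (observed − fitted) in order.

x=10: ŷ = -0.6 + 0.5·10 = 4.4; e = 4.9 − 4.4 = 0.5
x=70: ŷ = -0.6 + 0.5·70 = 34.4; e = 32.9 − 34.4 = -1.5
x=80: ŷ = -0.6 + 0.5·80 = 39.4; e = 39.4 − 39.4 = 0
x=100: ŷ = -0.6 + 0.5·100 = 49.4; e = 50.4 − 49.4 = 1

0.5, -1.5, 0, 1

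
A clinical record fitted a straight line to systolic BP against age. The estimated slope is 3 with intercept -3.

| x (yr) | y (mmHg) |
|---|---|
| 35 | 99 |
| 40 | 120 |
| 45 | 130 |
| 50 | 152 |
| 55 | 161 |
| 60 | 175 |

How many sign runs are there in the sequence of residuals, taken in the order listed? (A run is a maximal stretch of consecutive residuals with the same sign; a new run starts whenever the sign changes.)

x=35: ŷ = -3 + 3·35 = 102; r = 99 − 102 = -3
x=40: ŷ = -3 + 3·40 = 117; r = 120 − 117 = 3
x=45: ŷ = -3 + 3·45 = 132; r = 130 − 132 = -2
x=50: ŷ = -3 + 3·50 = 147; r = 152 − 147 = 5
x=55: ŷ = -3 + 3·55 = 162; r = 161 − 162 = -1
x=60: ŷ = -3 + 3·60 = 177; r = 175 − 177 = -2
Signs: − + − + − −
Runs: −×1, +×1, −×1, +×1, −×2 → 5

5 runs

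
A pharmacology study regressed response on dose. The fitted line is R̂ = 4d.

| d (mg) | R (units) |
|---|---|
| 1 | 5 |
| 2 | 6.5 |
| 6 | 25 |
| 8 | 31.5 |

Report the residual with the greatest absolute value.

e = -1.5

d=1: R̂ = 4·1 = 4; e = 5 − 4 = 1
d=2: R̂ = 4·2 = 8; e = 6.5 − 8 = -1.5
d=6: R̂ = 4·6 = 24; e = 25 − 24 = 1
d=8: R̂ = 4·8 = 32; e = 31.5 − 32 = -0.5
Largest |e| is 1.5 at d = 2, residual -1.5.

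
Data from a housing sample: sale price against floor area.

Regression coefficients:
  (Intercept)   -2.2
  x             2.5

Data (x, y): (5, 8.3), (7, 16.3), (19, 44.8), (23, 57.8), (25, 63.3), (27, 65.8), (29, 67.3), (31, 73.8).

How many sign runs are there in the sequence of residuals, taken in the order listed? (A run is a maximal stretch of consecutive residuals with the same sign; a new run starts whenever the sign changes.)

5 runs

x=5: ŷ = -2.2 + 2.5·5 = 10.3; e = 8.3 − 10.3 = -2
x=7: ŷ = -2.2 + 2.5·7 = 15.3; e = 16.3 − 15.3 = 1
x=19: ŷ = -2.2 + 2.5·19 = 45.3; e = 44.8 − 45.3 = -0.5
x=23: ŷ = -2.2 + 2.5·23 = 55.3; e = 57.8 − 55.3 = 2.5
x=25: ŷ = -2.2 + 2.5·25 = 60.3; e = 63.3 − 60.3 = 3
x=27: ŷ = -2.2 + 2.5·27 = 65.3; e = 65.8 − 65.3 = 0.5
x=29: ŷ = -2.2 + 2.5·29 = 70.3; e = 67.3 − 70.3 = -3
x=31: ŷ = -2.2 + 2.5·31 = 75.3; e = 73.8 − 75.3 = -1.5
Signs: − + − + + + − −
Runs: −×1, +×1, −×1, +×3, −×2 → 5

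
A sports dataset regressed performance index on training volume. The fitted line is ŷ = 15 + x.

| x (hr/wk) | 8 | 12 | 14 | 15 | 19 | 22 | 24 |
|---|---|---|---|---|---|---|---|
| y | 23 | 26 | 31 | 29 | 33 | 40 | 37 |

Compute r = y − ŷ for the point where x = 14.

r = 2

ŷ = 15 + 14 = 29
r = 31 − 29 = 2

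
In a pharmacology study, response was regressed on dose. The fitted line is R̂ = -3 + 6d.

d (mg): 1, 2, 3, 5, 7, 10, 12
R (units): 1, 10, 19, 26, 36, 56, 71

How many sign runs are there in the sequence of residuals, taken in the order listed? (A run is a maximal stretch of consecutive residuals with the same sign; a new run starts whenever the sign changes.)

4 runs

d=1: R̂ = -3 + 6·1 = 3; e = 1 − 3 = -2
d=2: R̂ = -3 + 6·2 = 9; e = 10 − 9 = 1
d=3: R̂ = -3 + 6·3 = 15; e = 19 − 15 = 4
d=5: R̂ = -3 + 6·5 = 27; e = 26 − 27 = -1
d=7: R̂ = -3 + 6·7 = 39; e = 36 − 39 = -3
d=10: R̂ = -3 + 6·10 = 57; e = 56 − 57 = -1
d=12: R̂ = -3 + 6·12 = 69; e = 71 − 69 = 2
Signs: − + + − − − +
Runs: −×1, +×2, −×3, +×1 → 4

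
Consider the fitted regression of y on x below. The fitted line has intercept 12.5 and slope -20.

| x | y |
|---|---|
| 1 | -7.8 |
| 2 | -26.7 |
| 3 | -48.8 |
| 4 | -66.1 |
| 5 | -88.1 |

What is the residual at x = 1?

ŷ = 12.5 − 20·1 = -7.5
r = -7.8 − (-7.5) = -0.3

r = -0.3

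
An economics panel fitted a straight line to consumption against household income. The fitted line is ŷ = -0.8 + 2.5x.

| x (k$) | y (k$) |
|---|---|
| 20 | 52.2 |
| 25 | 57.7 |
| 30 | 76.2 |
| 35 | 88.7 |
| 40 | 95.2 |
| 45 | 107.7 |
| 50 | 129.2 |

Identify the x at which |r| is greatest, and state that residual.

x = 50, r = 5

x=20: ŷ = -0.8 + 2.5·20 = 49.2; r = 52.2 − 49.2 = 3
x=25: ŷ = -0.8 + 2.5·25 = 61.7; r = 57.7 − 61.7 = -4
x=30: ŷ = -0.8 + 2.5·30 = 74.2; r = 76.2 − 74.2 = 2
x=35: ŷ = -0.8 + 2.5·35 = 86.7; r = 88.7 − 86.7 = 2
x=40: ŷ = -0.8 + 2.5·40 = 99.2; r = 95.2 − 99.2 = -4
x=45: ŷ = -0.8 + 2.5·45 = 111.7; r = 107.7 − 111.7 = -4
x=50: ŷ = -0.8 + 2.5·50 = 124.2; r = 129.2 − 124.2 = 5
Largest |r| is 5 at x = 50, residual 5.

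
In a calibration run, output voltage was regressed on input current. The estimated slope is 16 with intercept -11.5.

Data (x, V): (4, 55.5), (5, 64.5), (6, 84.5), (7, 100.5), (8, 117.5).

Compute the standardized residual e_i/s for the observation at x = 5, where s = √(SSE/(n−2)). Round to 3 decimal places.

-1.359

x=4: V̂ = -11.5 + 16·4 = 52.5; e = 55.5 − 52.5 = 3
x=5: V̂ = -11.5 + 16·5 = 68.5; e = 64.5 − 68.5 = -4
x=6: V̂ = -11.5 + 16·6 = 84.5; e = 84.5 − 84.5 = 0
x=7: V̂ = -11.5 + 16·7 = 100.5; e = 100.5 − 100.5 = 0
x=8: V̂ = -11.5 + 16·8 = 116.5; e = 117.5 − 116.5 = 1
SSE = 9 + 16 + 0 + 0 + 1 = 26
s = √(26/3) = 2.94392
e/s = -4 / 2.94392 = -1.359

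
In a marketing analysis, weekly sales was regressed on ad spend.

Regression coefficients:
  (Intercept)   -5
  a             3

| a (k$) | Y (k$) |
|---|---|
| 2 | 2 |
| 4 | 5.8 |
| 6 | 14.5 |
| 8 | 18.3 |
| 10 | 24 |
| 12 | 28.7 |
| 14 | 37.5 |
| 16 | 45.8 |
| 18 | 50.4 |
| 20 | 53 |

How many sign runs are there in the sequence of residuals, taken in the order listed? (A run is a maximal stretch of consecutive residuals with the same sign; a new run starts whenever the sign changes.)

a=2: Ŷ = -5 + 3·2 = 1; r = 2 − 1 = 1
a=4: Ŷ = -5 + 3·4 = 7; r = 5.8 − 7 = -1.2
a=6: Ŷ = -5 + 3·6 = 13; r = 14.5 − 13 = 1.5
a=8: Ŷ = -5 + 3·8 = 19; r = 18.3 − 19 = -0.7
a=10: Ŷ = -5 + 3·10 = 25; r = 24 − 25 = -1
a=12: Ŷ = -5 + 3·12 = 31; r = 28.7 − 31 = -2.3
a=14: Ŷ = -5 + 3·14 = 37; r = 37.5 − 37 = 0.5
a=16: Ŷ = -5 + 3·16 = 43; r = 45.8 − 43 = 2.8
a=18: Ŷ = -5 + 3·18 = 49; r = 50.4 − 49 = 1.4
a=20: Ŷ = -5 + 3·20 = 55; r = 53 − 55 = -2
Signs: + − + − − − + + + −
Runs: +×1, −×1, +×1, −×3, +×3, −×1 → 6

6 runs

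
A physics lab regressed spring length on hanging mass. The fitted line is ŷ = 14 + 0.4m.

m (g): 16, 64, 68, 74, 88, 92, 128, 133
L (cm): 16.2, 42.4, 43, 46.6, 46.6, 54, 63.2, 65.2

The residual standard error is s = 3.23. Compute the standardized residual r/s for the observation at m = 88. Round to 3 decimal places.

ŷ = 14 + 0.4·88 = 49.2
r = 46.6 − 49.2 = -2.6
r/s = -2.6 / 3.23 = -0.805

-0.805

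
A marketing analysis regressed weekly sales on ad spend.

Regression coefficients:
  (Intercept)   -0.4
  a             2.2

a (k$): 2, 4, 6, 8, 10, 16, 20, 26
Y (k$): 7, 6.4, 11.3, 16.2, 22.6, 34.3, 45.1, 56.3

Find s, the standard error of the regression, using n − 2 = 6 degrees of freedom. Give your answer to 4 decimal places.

s = 1.8257

a=2: Ŷ = -0.4 + 2.2·2 = 4; r = 7 − 4 = 3
a=4: Ŷ = -0.4 + 2.2·4 = 8.4; r = 6.4 − 8.4 = -2
a=6: Ŷ = -0.4 + 2.2·6 = 12.8; r = 11.3 − 12.8 = -1.5
a=8: Ŷ = -0.4 + 2.2·8 = 17.2; r = 16.2 − 17.2 = -1
a=10: Ŷ = -0.4 + 2.2·10 = 21.6; r = 22.6 − 21.6 = 1
a=16: Ŷ = -0.4 + 2.2·16 = 34.8; r = 34.3 − 34.8 = -0.5
a=20: Ŷ = -0.4 + 2.2·20 = 43.6; r = 45.1 − 43.6 = 1.5
a=26: Ŷ = -0.4 + 2.2·26 = 56.8; r = 56.3 − 56.8 = -0.5
SSE = 9 + 4 + 2.25 + 1 + 1 + 0.25 + 2.25 + 0.25 = 20
s = √(20/6) = √3.33333 ≈ 1.8257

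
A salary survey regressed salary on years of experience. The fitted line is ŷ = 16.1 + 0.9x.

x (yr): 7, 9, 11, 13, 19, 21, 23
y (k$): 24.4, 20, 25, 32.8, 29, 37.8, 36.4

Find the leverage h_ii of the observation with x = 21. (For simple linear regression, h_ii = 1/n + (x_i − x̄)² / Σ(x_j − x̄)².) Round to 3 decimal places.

h = 0.311

x̄ = (7 + 9 + 11 + 13 + 19 + 21 + 23)/7 = 14.7143
Σ(x − x̄)² = 59.5102 + 32.6531 + 13.7959 + 2.93878 + 18.3673 + 39.5102 + 68.6531 = 235.429
h = 1/7 + (6.28571)²/235.429 = 0.142857 + 0.167822 = 0.311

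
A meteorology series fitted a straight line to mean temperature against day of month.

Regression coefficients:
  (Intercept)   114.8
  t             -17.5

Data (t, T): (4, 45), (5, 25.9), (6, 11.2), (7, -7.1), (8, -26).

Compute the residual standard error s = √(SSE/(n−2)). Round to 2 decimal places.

s = 1.29

t=4: T̂ = 114.8 − 17.5·4 = 44.8; e = 45 − 44.8 = 0.2
t=5: T̂ = 114.8 − 17.5·5 = 27.3; e = 25.9 − 27.3 = -1.4
t=6: T̂ = 114.8 − 17.5·6 = 9.8; e = 11.2 − 9.8 = 1.4
t=7: T̂ = 114.8 − 17.5·7 = -7.7; e = -7.1 − (-7.7) = 0.6
t=8: T̂ = 114.8 − 17.5·8 = -25.2; e = -26 − (-25.2) = -0.8
SSE = 0.04 + 1.96 + 1.96 + 0.36 + 0.64 = 4.96
s = √(4.96/3) = √1.65333 ≈ 1.29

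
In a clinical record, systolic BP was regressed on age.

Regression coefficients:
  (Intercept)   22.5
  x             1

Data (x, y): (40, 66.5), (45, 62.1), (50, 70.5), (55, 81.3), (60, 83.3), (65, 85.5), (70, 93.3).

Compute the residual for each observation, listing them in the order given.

4, -5.4, -2, 3.8, 0.8, -2, 0.8

x=40: ŷ = 22.5 + 40 = 62.5; e = 66.5 − 62.5 = 4
x=45: ŷ = 22.5 + 45 = 67.5; e = 62.1 − 67.5 = -5.4
x=50: ŷ = 22.5 + 50 = 72.5; e = 70.5 − 72.5 = -2
x=55: ŷ = 22.5 + 55 = 77.5; e = 81.3 − 77.5 = 3.8
x=60: ŷ = 22.5 + 60 = 82.5; e = 83.3 − 82.5 = 0.8
x=65: ŷ = 22.5 + 65 = 87.5; e = 85.5 − 87.5 = -2
x=70: ŷ = 22.5 + 70 = 92.5; e = 93.3 − 92.5 = 0.8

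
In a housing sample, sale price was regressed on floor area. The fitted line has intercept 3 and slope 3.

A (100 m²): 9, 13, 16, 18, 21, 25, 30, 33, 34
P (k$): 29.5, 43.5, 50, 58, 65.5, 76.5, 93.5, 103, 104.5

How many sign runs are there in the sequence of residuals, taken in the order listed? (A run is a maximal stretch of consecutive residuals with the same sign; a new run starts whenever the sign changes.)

A=9: ŷ = 3 + 3·9 = 30; r = 29.5 − 30 = -0.5
A=13: ŷ = 3 + 3·13 = 42; r = 43.5 − 42 = 1.5
A=16: ŷ = 3 + 3·16 = 51; r = 50 − 51 = -1
A=18: ŷ = 3 + 3·18 = 57; r = 58 − 57 = 1
A=21: ŷ = 3 + 3·21 = 66; r = 65.5 − 66 = -0.5
A=25: ŷ = 3 + 3·25 = 78; r = 76.5 − 78 = -1.5
A=30: ŷ = 3 + 3·30 = 93; r = 93.5 − 93 = 0.5
A=33: ŷ = 3 + 3·33 = 102; r = 103 − 102 = 1
A=34: ŷ = 3 + 3·34 = 105; r = 104.5 − 105 = -0.5
Signs: − + − + − − + + −
Runs: −×1, +×1, −×1, +×1, −×2, +×2, −×1 → 7

7 runs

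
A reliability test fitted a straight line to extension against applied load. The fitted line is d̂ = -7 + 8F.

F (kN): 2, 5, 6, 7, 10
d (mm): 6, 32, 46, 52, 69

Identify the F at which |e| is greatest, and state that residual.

F=2: d̂ = -7 + 8·2 = 9; e = 6 − 9 = -3
F=5: d̂ = -7 + 8·5 = 33; e = 32 − 33 = -1
F=6: d̂ = -7 + 8·6 = 41; e = 46 − 41 = 5
F=7: d̂ = -7 + 8·7 = 49; e = 52 − 49 = 3
F=10: d̂ = -7 + 8·10 = 73; e = 69 − 73 = -4
Largest |e| is 5 at F = 6, residual 5.

F = 6, e = 5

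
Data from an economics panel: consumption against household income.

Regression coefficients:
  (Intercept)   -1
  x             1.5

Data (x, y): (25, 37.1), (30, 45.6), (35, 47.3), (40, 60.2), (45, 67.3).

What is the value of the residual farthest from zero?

r = -4.2

x=25: ŷ = -1 + 1.5·25 = 36.5; r = 37.1 − 36.5 = 0.6
x=30: ŷ = -1 + 1.5·30 = 44; r = 45.6 − 44 = 1.6
x=35: ŷ = -1 + 1.5·35 = 51.5; r = 47.3 − 51.5 = -4.2
x=40: ŷ = -1 + 1.5·40 = 59; r = 60.2 − 59 = 1.2
x=45: ŷ = -1 + 1.5·45 = 66.5; r = 67.3 − 66.5 = 0.8
Largest |r| is 4.2 at x = 35, residual -4.2.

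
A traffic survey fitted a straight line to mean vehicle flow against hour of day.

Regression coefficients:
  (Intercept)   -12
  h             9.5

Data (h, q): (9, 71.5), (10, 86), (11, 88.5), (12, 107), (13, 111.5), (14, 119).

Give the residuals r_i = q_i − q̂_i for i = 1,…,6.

h=9: q̂ = -12 + 9.5·9 = 73.5; r = 71.5 − 73.5 = -2
h=10: q̂ = -12 + 9.5·10 = 83; r = 86 − 83 = 3
h=11: q̂ = -12 + 9.5·11 = 92.5; r = 88.5 − 92.5 = -4
h=12: q̂ = -12 + 9.5·12 = 102; r = 107 − 102 = 5
h=13: q̂ = -12 + 9.5·13 = 111.5; r = 111.5 − 111.5 = 0
h=14: q̂ = -12 + 9.5·14 = 121; r = 119 − 121 = -2

-2, 3, -4, 5, 0, -2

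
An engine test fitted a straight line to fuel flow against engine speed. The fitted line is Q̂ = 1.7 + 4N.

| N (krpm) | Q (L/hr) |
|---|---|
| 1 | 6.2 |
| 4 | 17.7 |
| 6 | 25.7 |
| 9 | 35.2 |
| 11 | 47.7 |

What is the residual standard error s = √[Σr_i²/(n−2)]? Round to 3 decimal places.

N=1: Q̂ = 1.7 + 4·1 = 5.7; r = 6.2 − 5.7 = 0.5
N=4: Q̂ = 1.7 + 4·4 = 17.7; r = 17.7 − 17.7 = 0
N=6: Q̂ = 1.7 + 4·6 = 25.7; r = 25.7 − 25.7 = 0
N=9: Q̂ = 1.7 + 4·9 = 37.7; r = 35.2 − 37.7 = -2.5
N=11: Q̂ = 1.7 + 4·11 = 45.7; r = 47.7 − 45.7 = 2
SSE = 0.25 + 0 + 0 + 6.25 + 4 = 10.5
s = √(10.5/3) = √3.5 ≈ 1.871

s = 1.871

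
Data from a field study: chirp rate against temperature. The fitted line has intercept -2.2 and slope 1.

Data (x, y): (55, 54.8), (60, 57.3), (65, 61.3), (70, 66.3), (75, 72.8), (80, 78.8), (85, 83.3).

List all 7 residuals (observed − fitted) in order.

2, -0.5, -1.5, -1.5, 0, 1, 0.5

x=55: ŷ = -2.2 + 55 = 52.8; e = 54.8 − 52.8 = 2
x=60: ŷ = -2.2 + 60 = 57.8; e = 57.3 − 57.8 = -0.5
x=65: ŷ = -2.2 + 65 = 62.8; e = 61.3 − 62.8 = -1.5
x=70: ŷ = -2.2 + 70 = 67.8; e = 66.3 − 67.8 = -1.5
x=75: ŷ = -2.2 + 75 = 72.8; e = 72.8 − 72.8 = 0
x=80: ŷ = -2.2 + 80 = 77.8; e = 78.8 − 77.8 = 1
x=85: ŷ = -2.2 + 85 = 82.8; e = 83.3 − 82.8 = 0.5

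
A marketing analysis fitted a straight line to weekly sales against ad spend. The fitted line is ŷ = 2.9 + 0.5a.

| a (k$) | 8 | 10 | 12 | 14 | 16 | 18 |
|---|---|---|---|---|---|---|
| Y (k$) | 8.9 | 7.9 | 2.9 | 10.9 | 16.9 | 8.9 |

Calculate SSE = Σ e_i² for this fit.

a=8: ŷ = 2.9 + 0.5·8 = 6.9; e = 8.9 − 6.9 = 2
a=10: ŷ = 2.9 + 0.5·10 = 7.9; e = 7.9 − 7.9 = 0
a=12: ŷ = 2.9 + 0.5·12 = 8.9; e = 2.9 − 8.9 = -6
a=14: ŷ = 2.9 + 0.5·14 = 9.9; e = 10.9 − 9.9 = 1
a=16: ŷ = 2.9 + 0.5·16 = 10.9; e = 16.9 − 10.9 = 6
a=18: ŷ = 2.9 + 0.5·18 = 11.9; e = 8.9 − 11.9 = -3
SSE = 4 + 0 + 36 + 1 + 36 + 9 = 86

SSE = 86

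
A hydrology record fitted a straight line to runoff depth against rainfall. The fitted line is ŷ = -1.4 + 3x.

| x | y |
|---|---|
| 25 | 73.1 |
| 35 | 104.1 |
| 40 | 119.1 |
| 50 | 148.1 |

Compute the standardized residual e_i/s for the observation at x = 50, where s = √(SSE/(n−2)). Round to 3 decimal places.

x=25: ŷ = -1.4 + 3·25 = 73.6; e = 73.1 − 73.6 = -0.5
x=35: ŷ = -1.4 + 3·35 = 103.6; e = 104.1 − 103.6 = 0.5
x=40: ŷ = -1.4 + 3·40 = 118.6; e = 119.1 − 118.6 = 0.5
x=50: ŷ = -1.4 + 3·50 = 148.6; e = 148.1 − 148.6 = -0.5
SSE = 0.25 + 0.25 + 0.25 + 0.25 = 1
s = √(1/2) = 0.707107
e/s = -0.5 / 0.707107 = -0.707

-0.707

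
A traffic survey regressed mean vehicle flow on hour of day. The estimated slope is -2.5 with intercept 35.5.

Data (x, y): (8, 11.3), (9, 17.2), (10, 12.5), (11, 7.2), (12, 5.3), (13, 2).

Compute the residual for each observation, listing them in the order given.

-4.2, 4.2, 2, -0.8, -0.2, -1

x=8: ŷ = 35.5 − 2.5·8 = 15.5; r = 11.3 − 15.5 = -4.2
x=9: ŷ = 35.5 − 2.5·9 = 13; r = 17.2 − 13 = 4.2
x=10: ŷ = 35.5 − 2.5·10 = 10.5; r = 12.5 − 10.5 = 2
x=11: ŷ = 35.5 − 2.5·11 = 8; r = 7.2 − 8 = -0.8
x=12: ŷ = 35.5 − 2.5·12 = 5.5; r = 5.3 − 5.5 = -0.2
x=13: ŷ = 35.5 − 2.5·13 = 3; r = 2 − 3 = -1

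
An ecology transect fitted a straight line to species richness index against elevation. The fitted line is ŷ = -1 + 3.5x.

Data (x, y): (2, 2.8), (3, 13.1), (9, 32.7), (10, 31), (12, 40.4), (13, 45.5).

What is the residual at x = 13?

ŷ = -1 + 3.5·13 = 44.5
e = 45.5 − 44.5 = 1

e = 1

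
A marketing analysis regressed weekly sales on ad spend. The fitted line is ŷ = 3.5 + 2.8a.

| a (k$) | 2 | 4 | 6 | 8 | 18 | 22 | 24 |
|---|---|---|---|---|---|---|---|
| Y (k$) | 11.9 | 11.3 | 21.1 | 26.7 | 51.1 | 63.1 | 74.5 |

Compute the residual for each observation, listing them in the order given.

2.8, -3.4, 0.8, 0.8, -2.8, -2, 3.8

a=2: ŷ = 3.5 + 2.8·2 = 9.1; r = 11.9 − 9.1 = 2.8
a=4: ŷ = 3.5 + 2.8·4 = 14.7; r = 11.3 − 14.7 = -3.4
a=6: ŷ = 3.5 + 2.8·6 = 20.3; r = 21.1 − 20.3 = 0.8
a=8: ŷ = 3.5 + 2.8·8 = 25.9; r = 26.7 − 25.9 = 0.8
a=18: ŷ = 3.5 + 2.8·18 = 53.9; r = 51.1 − 53.9 = -2.8
a=22: ŷ = 3.5 + 2.8·22 = 65.1; r = 63.1 − 65.1 = -2
a=24: ŷ = 3.5 + 2.8·24 = 70.7; r = 74.5 − 70.7 = 3.8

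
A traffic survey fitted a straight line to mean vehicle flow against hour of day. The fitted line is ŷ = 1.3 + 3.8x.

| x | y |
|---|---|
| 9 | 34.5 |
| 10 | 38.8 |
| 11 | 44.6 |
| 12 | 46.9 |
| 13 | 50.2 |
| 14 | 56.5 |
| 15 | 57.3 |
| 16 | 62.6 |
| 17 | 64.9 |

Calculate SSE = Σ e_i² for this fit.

SSE = 10

x=9: ŷ = 1.3 + 3.8·9 = 35.5; e = 34.5 − 35.5 = -1
x=10: ŷ = 1.3 + 3.8·10 = 39.3; e = 38.8 − 39.3 = -0.5
x=11: ŷ = 1.3 + 3.8·11 = 43.1; e = 44.6 − 43.1 = 1.5
x=12: ŷ = 1.3 + 3.8·12 = 46.9; e = 46.9 − 46.9 = 0
x=13: ŷ = 1.3 + 3.8·13 = 50.7; e = 50.2 − 50.7 = -0.5
x=14: ŷ = 1.3 + 3.8·14 = 54.5; e = 56.5 − 54.5 = 2
x=15: ŷ = 1.3 + 3.8·15 = 58.3; e = 57.3 − 58.3 = -1
x=16: ŷ = 1.3 + 3.8·16 = 62.1; e = 62.6 − 62.1 = 0.5
x=17: ŷ = 1.3 + 3.8·17 = 65.9; e = 64.9 − 65.9 = -1
SSE = 1 + 0.25 + 2.25 + 0 + 0.25 + 4 + 1 + 0.25 + 1 = 10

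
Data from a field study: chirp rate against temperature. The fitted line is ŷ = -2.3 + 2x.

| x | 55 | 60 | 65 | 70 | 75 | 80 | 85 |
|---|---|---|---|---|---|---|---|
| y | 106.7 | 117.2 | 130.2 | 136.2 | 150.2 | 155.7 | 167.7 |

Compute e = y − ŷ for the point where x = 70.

ŷ = -2.3 + 2·70 = 137.7
e = 136.2 − 137.7 = -1.5

e = -1.5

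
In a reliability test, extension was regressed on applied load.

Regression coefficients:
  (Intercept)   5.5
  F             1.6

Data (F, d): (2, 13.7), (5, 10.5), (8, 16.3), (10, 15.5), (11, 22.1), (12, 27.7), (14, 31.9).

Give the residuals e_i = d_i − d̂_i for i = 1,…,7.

5, -3, -2, -6, -1, 3, 4

F=2: d̂ = 5.5 + 1.6·2 = 8.7; e = 13.7 − 8.7 = 5
F=5: d̂ = 5.5 + 1.6·5 = 13.5; e = 10.5 − 13.5 = -3
F=8: d̂ = 5.5 + 1.6·8 = 18.3; e = 16.3 − 18.3 = -2
F=10: d̂ = 5.5 + 1.6·10 = 21.5; e = 15.5 − 21.5 = -6
F=11: d̂ = 5.5 + 1.6·11 = 23.1; e = 22.1 − 23.1 = -1
F=12: d̂ = 5.5 + 1.6·12 = 24.7; e = 27.7 − 24.7 = 3
F=14: d̂ = 5.5 + 1.6·14 = 27.9; e = 31.9 − 27.9 = 4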